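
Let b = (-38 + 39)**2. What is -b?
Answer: -1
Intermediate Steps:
b = 1 (b = 1**2 = 1)
-b = -1*1 = -1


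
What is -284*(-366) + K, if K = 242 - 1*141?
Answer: 104045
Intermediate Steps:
K = 101 (K = 242 - 141 = 101)
-284*(-366) + K = -284*(-366) + 101 = 103944 + 101 = 104045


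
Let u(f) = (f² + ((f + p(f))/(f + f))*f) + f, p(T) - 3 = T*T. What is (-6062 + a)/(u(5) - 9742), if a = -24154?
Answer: 60432/19391 ≈ 3.1165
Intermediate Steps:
p(T) = 3 + T² (p(T) = 3 + T*T = 3 + T²)
u(f) = 3/2 + 3*f/2 + 3*f²/2 (u(f) = (f² + ((f + (3 + f²))/(f + f))*f) + f = (f² + ((3 + f + f²)/((2*f)))*f) + f = (f² + ((3 + f + f²)*(1/(2*f)))*f) + f = (f² + ((3 + f + f²)/(2*f))*f) + f = (f² + (3/2 + f/2 + f²/2)) + f = (3/2 + f/2 + 3*f²/2) + f = 3/2 + 3*f/2 + 3*f²/2)
(-6062 + a)/(u(5) - 9742) = (-6062 - 24154)/((3/2 + (3/2)*5 + (3/2)*5²) - 9742) = -30216/((3/2 + 15/2 + (3/2)*25) - 9742) = -30216/((3/2 + 15/2 + 75/2) - 9742) = -30216/(93/2 - 9742) = -30216/(-19391/2) = -30216*(-2/19391) = 60432/19391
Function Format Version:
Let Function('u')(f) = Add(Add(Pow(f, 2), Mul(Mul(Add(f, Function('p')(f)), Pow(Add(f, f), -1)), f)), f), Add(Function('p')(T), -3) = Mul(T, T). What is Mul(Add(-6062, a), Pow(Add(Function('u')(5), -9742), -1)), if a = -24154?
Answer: Rational(60432, 19391) ≈ 3.1165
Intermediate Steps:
Function('p')(T) = Add(3, Pow(T, 2)) (Function('p')(T) = Add(3, Mul(T, T)) = Add(3, Pow(T, 2)))
Function('u')(f) = Add(Rational(3, 2), Mul(Rational(3, 2), f), Mul(Rational(3, 2), Pow(f, 2))) (Function('u')(f) = Add(Add(Pow(f, 2), Mul(Mul(Add(f, Add(3, Pow(f, 2))), Pow(Add(f, f), -1)), f)), f) = Add(Add(Pow(f, 2), Mul(Mul(Add(3, f, Pow(f, 2)), Pow(Mul(2, f), -1)), f)), f) = Add(Add(Pow(f, 2), Mul(Mul(Add(3, f, Pow(f, 2)), Mul(Rational(1, 2), Pow(f, -1))), f)), f) = Add(Add(Pow(f, 2), Mul(Mul(Rational(1, 2), Pow(f, -1), Add(3, f, Pow(f, 2))), f)), f) = Add(Add(Pow(f, 2), Add(Rational(3, 2), Mul(Rational(1, 2), f), Mul(Rational(1, 2), Pow(f, 2)))), f) = Add(Add(Rational(3, 2), Mul(Rational(1, 2), f), Mul(Rational(3, 2), Pow(f, 2))), f) = Add(Rational(3, 2), Mul(Rational(3, 2), f), Mul(Rational(3, 2), Pow(f, 2))))
Mul(Add(-6062, a), Pow(Add(Function('u')(5), -9742), -1)) = Mul(Add(-6062, -24154), Pow(Add(Add(Rational(3, 2), Mul(Rational(3, 2), 5), Mul(Rational(3, 2), Pow(5, 2))), -9742), -1)) = Mul(-30216, Pow(Add(Add(Rational(3, 2), Rational(15, 2), Mul(Rational(3, 2), 25)), -9742), -1)) = Mul(-30216, Pow(Add(Add(Rational(3, 2), Rational(15, 2), Rational(75, 2)), -9742), -1)) = Mul(-30216, Pow(Add(Rational(93, 2), -9742), -1)) = Mul(-30216, Pow(Rational(-19391, 2), -1)) = Mul(-30216, Rational(-2, 19391)) = Rational(60432, 19391)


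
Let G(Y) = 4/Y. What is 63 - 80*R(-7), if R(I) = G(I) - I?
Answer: -3159/7 ≈ -451.29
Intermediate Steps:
R(I) = -I + 4/I (R(I) = 4/I - I = -I + 4/I)
63 - 80*R(-7) = 63 - 80*(-1*(-7) + 4/(-7)) = 63 - 80*(7 + 4*(-⅐)) = 63 - 80*(7 - 4/7) = 63 - 80*45/7 = 63 - 3600/7 = -3159/7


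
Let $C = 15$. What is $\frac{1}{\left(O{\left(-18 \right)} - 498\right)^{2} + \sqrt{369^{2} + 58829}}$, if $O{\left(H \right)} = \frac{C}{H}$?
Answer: $\frac{322489764}{80246389179361} - \frac{1296 \sqrt{194990}}{80246389179361} \approx 4.0116 \cdot 10^{-6}$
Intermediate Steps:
$O{\left(H \right)} = \frac{15}{H}$
$\frac{1}{\left(O{\left(-18 \right)} - 498\right)^{2} + \sqrt{369^{2} + 58829}} = \frac{1}{\left(\frac{15}{-18} - 498\right)^{2} + \sqrt{369^{2} + 58829}} = \frac{1}{\left(15 \left(- \frac{1}{18}\right) - 498\right)^{2} + \sqrt{136161 + 58829}} = \frac{1}{\left(- \frac{5}{6} - 498\right)^{2} + \sqrt{194990}} = \frac{1}{\left(- \frac{2993}{6}\right)^{2} + \sqrt{194990}} = \frac{1}{\frac{8958049}{36} + \sqrt{194990}}$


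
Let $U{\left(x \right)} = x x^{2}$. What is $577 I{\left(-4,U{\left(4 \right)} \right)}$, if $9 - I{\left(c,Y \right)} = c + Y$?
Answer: $-29427$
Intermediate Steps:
$U{\left(x \right)} = x^{3}$
$I{\left(c,Y \right)} = 9 - Y - c$ ($I{\left(c,Y \right)} = 9 - \left(c + Y\right) = 9 - \left(Y + c\right) = 9 - Y - c$)
$577 I{\left(-4,U{\left(4 \right)} \right)} = 577 \left(9 - 4^{3} - -4\right) = 577 \left(9 - 64 + 4\right) = 577 \left(-51\right) = -29427$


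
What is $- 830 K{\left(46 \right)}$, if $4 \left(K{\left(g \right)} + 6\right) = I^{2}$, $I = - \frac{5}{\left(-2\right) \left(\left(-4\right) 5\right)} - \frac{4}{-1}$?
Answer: $\frac{238625}{128} \approx 1864.3$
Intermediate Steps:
$I = \frac{31}{8}$ ($I = - \frac{5}{\left(-2\right) \left(-20\right)} - -4 = - \frac{5}{40} + 4 = \left(-5\right) \frac{1}{40} + 4 = - \frac{1}{8} + 4 = \frac{31}{8} \approx 3.875$)
$K{\left(g \right)} = - \frac{575}{256}$ ($K{\left(g \right)} = -6 + \frac{\left(\frac{31}{8}\right)^{2}}{4} = -6 + \frac{1}{4} \cdot \frac{961}{64} = -6 + \frac{961}{256} = - \frac{575}{256}$)
$- 830 K{\left(46 \right)} = \left(-830\right) \left(- \frac{575}{256}\right) = \frac{238625}{128}$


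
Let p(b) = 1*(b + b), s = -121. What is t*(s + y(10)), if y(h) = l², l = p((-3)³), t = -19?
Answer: -53105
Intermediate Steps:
p(b) = 2*b (p(b) = 1*(2*b) = 2*b)
l = -54 (l = 2*(-3)³ = 2*(-27) = -54)
y(h) = 2916 (y(h) = (-54)² = 2916)
t*(s + y(10)) = -19*(-121 + 2916) = -19*2795 = -53105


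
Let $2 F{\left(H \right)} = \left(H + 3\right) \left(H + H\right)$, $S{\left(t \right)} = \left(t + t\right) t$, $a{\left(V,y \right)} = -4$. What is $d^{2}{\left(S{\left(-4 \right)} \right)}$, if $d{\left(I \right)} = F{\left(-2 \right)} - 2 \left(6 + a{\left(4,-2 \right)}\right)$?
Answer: $36$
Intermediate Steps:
$S{\left(t \right)} = 2 t^{2}$ ($S{\left(t \right)} = 2 t t = 2 t^{2}$)
$F{\left(H \right)} = H \left(3 + H\right)$ ($F{\left(H \right)} = \frac{\left(H + 3\right) \left(H + H\right)}{2} = \frac{\left(3 + H\right) 2 H}{2} = \frac{2 H \left(3 + H\right)}{2} = H \left(3 + H\right)$)
$d{\left(I \right)} = -6$ ($d{\left(I \right)} = - 2 \left(3 - 2\right) - 2 \left(6 - 4\right) = \left(-2\right) 1 - 2 \cdot 2 = -2 - 4 = -6$)
$d^{2}{\left(S{\left(-4 \right)} \right)} = \left(-6\right)^{2} = 36$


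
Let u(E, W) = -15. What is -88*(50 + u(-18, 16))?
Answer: -3080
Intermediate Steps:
-88*(50 + u(-18, 16)) = -88*(50 - 15) = -88*35 = -3080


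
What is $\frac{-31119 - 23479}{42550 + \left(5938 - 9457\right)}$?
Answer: $- \frac{54598}{39031} \approx -1.3988$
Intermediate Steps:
$\frac{-31119 - 23479}{42550 + \left(5938 - 9457\right)} = - \frac{54598}{42550 - 3519} = - \frac{54598}{39031}$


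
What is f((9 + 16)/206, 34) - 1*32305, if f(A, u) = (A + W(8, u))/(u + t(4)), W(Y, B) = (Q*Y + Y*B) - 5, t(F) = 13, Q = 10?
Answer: -312705503/9682 ≈ -32298.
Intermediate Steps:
W(Y, B) = -5 + 10*Y + B*Y (W(Y, B) = (10*Y + Y*B) - 5 = (10*Y + B*Y) - 5 = -5 + 10*Y + B*Y)
f(A, u) = (75 + A + 8*u)/(13 + u) (f(A, u) = (A + (-5 + 10*8 + u*8))/(u + 13) = (A + (-5 + 80 + 8*u))/(13 + u) = (A + (75 + 8*u))/(13 + u) = (75 + A + 8*u)/(13 + u))
f((9 + 16)/206, 34) - 1*32305 = (75 + (9 + 16)/206 + 8*34)/(13 + 34) - 1*32305 = (75 + 25*(1/206) + 272)/47 - 32305 = (75 + 25/206 + 272)/47 - 32305 = (1/47)*(71507/206) - 32305 = 71507/9682 - 32305 = -312705503/9682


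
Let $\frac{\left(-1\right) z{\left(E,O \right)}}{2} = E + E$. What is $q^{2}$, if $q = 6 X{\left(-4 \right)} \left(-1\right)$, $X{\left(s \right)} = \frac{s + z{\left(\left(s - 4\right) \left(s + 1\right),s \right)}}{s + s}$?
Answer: $5625$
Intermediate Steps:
$z{\left(E,O \right)} = - 4 E$ ($z{\left(E,O \right)} = - 2 \left(E + E\right) = - 2 \cdot 2 E = - 4 E$)
$X{\left(s \right)} = \frac{s - 4 \left(1 + s\right) \left(-4 + s\right)}{2 s}$ ($X{\left(s \right)} = \frac{s - 4 \left(s - 4\right) \left(s + 1\right)}{s + s} = \frac{s - 4 \left(-4 + s\right) \left(1 + s\right)}{2 s} = \left(s - 4 \left(1 + s\right) \left(-4 + s\right)\right) \frac{1}{2 s} = \frac{s - 4 \left(1 + s\right) \left(-4 + s\right)}{2 s}$)
$q = -75$ ($q = 6 \left(\frac{13}{2} - -8 + \frac{8}{-4}\right) \left(-1\right) = 6 \left(\frac{13}{2} + 8 + 8 \left(- \frac{1}{4}\right)\right) \left(-1\right) = 6 \left(\frac{13}{2} + 8 - 2\right) \left(-1\right) = 6 \cdot \frac{25}{2} \left(-1\right) = 6 \left(- \frac{25}{2}\right) = -75$)
$q^{2} = \left(-75\right)^{2} = 5625$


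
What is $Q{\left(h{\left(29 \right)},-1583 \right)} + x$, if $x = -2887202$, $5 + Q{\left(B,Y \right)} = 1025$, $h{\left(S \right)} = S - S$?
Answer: $-2886182$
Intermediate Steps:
$h{\left(S \right)} = 0$
$Q{\left(B,Y \right)} = 1020$ ($Q{\left(B,Y \right)} = -5 + 1025 = 1020$)
$Q{\left(h{\left(29 \right)},-1583 \right)} + x = 1020 - 2887202 = -2886182$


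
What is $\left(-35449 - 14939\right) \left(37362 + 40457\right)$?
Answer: $-3921143772$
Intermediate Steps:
$\left(-35449 - 14939\right) \left(37362 + 40457\right) = \left(-35449 - 14939\right) 77819 = \left(-50388\right) 77819 = -3921143772$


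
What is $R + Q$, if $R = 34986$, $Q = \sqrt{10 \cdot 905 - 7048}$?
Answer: $34986 + \sqrt{2002} \approx 35031.0$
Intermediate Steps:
$Q = \sqrt{2002}$ ($Q = \sqrt{9050 - 7048} = \sqrt{2002} \approx 44.744$)
$R + Q = 34986 + \sqrt{2002}$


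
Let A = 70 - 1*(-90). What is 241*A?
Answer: 38560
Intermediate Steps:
A = 160 (A = 70 + 90 = 160)
241*A = 241*160 = 38560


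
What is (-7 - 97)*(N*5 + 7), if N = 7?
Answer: -4368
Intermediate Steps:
(-7 - 97)*(N*5 + 7) = (-7 - 97)*(7*5 + 7) = -104*(35 + 7) = -104*42 = -4368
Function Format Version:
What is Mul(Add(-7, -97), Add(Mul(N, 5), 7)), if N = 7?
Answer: -4368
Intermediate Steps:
Mul(Add(-7, -97), Add(Mul(N, 5), 7)) = Mul(Add(-7, -97), Add(Mul(7, 5), 7)) = Mul(-104, Add(35, 7)) = Mul(-104, 42) = -4368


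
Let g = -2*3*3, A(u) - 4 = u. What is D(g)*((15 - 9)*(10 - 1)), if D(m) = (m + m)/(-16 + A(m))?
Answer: 324/5 ≈ 64.800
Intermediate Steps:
A(u) = 4 + u
g = -18 (g = -6*3 = -1*18 = -18)
D(m) = 2*m/(-12 + m) (D(m) = (m + m)/(-16 + (4 + m)) = (2*m)/(-12 + m) = 2*m/(-12 + m))
D(g)*((15 - 9)*(10 - 1)) = (2*(-18)/(-12 - 18))*((15 - 9)*(10 - 1)) = (2*(-18)/(-30))*(6*9) = (2*(-18)*(-1/30))*54 = (6/5)*54 = 324/5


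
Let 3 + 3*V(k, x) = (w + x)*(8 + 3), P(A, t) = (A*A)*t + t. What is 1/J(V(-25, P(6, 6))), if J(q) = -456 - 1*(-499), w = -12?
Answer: 1/43 ≈ 0.023256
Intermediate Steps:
P(A, t) = t + t*A² (P(A, t) = A²*t + t = t*A² + t = t + t*A²)
V(k, x) = -45 + 11*x/3 (V(k, x) = -1 + ((-12 + x)*(8 + 3))/3 = -1 + ((-12 + x)*11)/3 = -1 + (-132 + 11*x)/3 = -1 + (-44 + 11*x/3) = -45 + 11*x/3)
J(q) = 43 (J(q) = -456 + 499 = 43)
1/J(V(-25, P(6, 6))) = 1/43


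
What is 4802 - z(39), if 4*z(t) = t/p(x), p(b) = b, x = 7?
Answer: 134417/28 ≈ 4800.6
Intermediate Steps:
z(t) = t/28 (z(t) = (t/7)/4 = t/28)
4802 - z(39) = 4802 - 39/28 = 134417/28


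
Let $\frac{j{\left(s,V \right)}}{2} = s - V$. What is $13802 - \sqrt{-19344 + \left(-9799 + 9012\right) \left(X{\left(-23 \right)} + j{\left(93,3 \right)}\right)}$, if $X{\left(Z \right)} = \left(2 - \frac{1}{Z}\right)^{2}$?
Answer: $13802 - \frac{i \sqrt{86909599}}{23} \approx 13802.0 - 405.33 i$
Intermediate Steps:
$j{\left(s,V \right)} = - 2 V + 2 s$ ($j{\left(s,V \right)} = 2 \left(s - V\right) = - 2 V + 2 s$)
$13802 - \sqrt{-19344 + \left(-9799 + 9012\right) \left(X{\left(-23 \right)} + j{\left(93,3 \right)}\right)} = 13802 - \sqrt{-19344 + \left(-9799 + 9012\right) \left(\frac{\left(-1 + 2 \left(-23\right)\right)^{2}}{529} + \left(\left(-2\right) 3 + 2 \cdot 93\right)\right)} = 13802 - \sqrt{-19344 - 787 \left(\frac{\left(-1 - 46\right)^{2}}{529} + \left(-6 + 186\right)\right)} = 13802 - \sqrt{-19344 - 787 \left(\frac{\left(-47\right)^{2}}{529} + 180\right)} = 13802 - \sqrt{-19344 - 787 \left(\frac{1}{529} \cdot 2209 + 180\right)} = 13802 - \sqrt{-19344 - 787 \left(\frac{2209}{529} + 180\right)} = 13802 - \sqrt{-19344 - \frac{76676623}{529}} = 13802 - \sqrt{- \frac{86909599}{529}} = 13802 - \frac{i \sqrt{86909599}}{23}$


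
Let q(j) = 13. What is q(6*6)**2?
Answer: 169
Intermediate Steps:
q(6*6)**2 = 13**2 = 169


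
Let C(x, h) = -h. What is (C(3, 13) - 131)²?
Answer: 20736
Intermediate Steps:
(C(3, 13) - 131)² = (-1*13 - 131)² = (-13 - 131)² = (-144)² = 20736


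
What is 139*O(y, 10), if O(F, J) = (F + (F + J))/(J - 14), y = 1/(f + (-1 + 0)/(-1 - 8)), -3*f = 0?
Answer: -973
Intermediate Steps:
f = 0 (f = -⅓*0 = 0)
y = 9 (y = 1/(0 + (-1 + 0)/(-1 - 8)) = 1/(0 - 1/(-9)) = 1/(0 - 1*(-⅑)) = 1/(0 + ⅑) = 1/(⅑) = 9)
O(F, J) = (J + 2*F)/(-14 + J)
139*O(y, 10) = 139*((10 + 2*9)/(-14 + 10)) = 139*((10 + 18)/(-4)) = 139*(-¼*28) = 139*(-7) = -973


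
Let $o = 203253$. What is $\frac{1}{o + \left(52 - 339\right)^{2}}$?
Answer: $\frac{1}{285622} \approx 3.5011 \cdot 10^{-6}$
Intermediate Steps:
$\frac{1}{o + \left(52 - 339\right)^{2}} = \frac{1}{203253 + \left(52 - 339\right)^{2}} = \frac{1}{203253 + \left(-287\right)^{2}} = \frac{1}{203253 + 82369} = \frac{1}{285622}$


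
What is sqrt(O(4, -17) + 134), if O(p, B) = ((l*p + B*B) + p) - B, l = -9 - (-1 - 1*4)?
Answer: 2*sqrt(107) ≈ 20.688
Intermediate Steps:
l = -4 (l = -9 - (-1 - 4) = -9 - 1*(-5) = -9 + 5 = -4)
O(p, B) = B**2 - B - 3*p (O(p, B) = ((-4*p + B*B) + p) - B = ((-4*p + B**2) + p) - B = ((B**2 - 4*p) + p) - B = (B**2 - 3*p) - B = B**2 - B - 3*p)
sqrt(O(4, -17) + 134) = sqrt(((-17)**2 - 1*(-17) - 3*4) + 134) = sqrt((289 + 17 - 12) + 134) = sqrt(294 + 134) = sqrt(428) = 2*sqrt(107)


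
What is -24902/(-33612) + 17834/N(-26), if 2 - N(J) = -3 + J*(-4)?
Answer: -99495185/554598 ≈ -179.40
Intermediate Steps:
N(J) = 5 + 4*J (N(J) = 2 - (-3 + J*(-4)) = 2 - (-3 - 4*J) = 2 + (3 + 4*J) = 5 + 4*J)
-24902/(-33612) + 17834/N(-26) = -24902/(-33612) + 17834/(5 + 4*(-26)) = -24902*(-1/33612) + 17834/(5 - 104) = 12451/16806 + 17834/(-99) = 12451/16806 + 17834*(-1/99) = 12451/16806 - 17834/99 = -99495185/554598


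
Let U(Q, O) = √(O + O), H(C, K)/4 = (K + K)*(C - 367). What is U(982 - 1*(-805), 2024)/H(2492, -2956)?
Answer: -√253/12563000 ≈ -1.2661e-6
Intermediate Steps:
H(C, K) = 8*K*(-367 + C) (H(C, K) = 4*((K + K)*(C - 367)) = 4*((2*K)*(-367 + C)) = 4*(2*K*(-367 + C)) = 8*K*(-367 + C))
U(Q, O) = √2*√O (U(Q, O) = √(2*O) = √2*√O)
U(982 - 1*(-805), 2024)/H(2492, -2956) = (√2*√2024)/((8*(-2956)*(-367 + 2492))) = (√2*(2*√506))/((8*(-2956)*2125)) = (4*√253)/(-50252000) = (4*√253)*(-1/50252000) = -√253/12563000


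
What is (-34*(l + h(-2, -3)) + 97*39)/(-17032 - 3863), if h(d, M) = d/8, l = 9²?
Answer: -415/8358 ≈ -0.049653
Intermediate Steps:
l = 81
h(d, M) = d/8 (h(d, M) = d*(⅛) = d/8)
(-34*(l + h(-2, -3)) + 97*39)/(-17032 - 3863) = (-34*(81 + (⅛)*(-2)) + 97*39)/(-17032 - 3863) = (-34*(81 - ¼) + 3783)/(-20895) = (-34*323/4 + 3783)*(-1/20895) = (-5491/2 + 3783)*(-1/20895) = (2075/2)*(-1/20895) = -415/8358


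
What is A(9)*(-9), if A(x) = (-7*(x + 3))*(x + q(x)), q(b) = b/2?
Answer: 10206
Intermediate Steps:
q(b) = b/2 (q(b) = b*(½) = b/2)
A(x) = 3*x*(-21 - 7*x)/2 (A(x) = (-7*(x + 3))*(x + x/2) = (-7*(3 + x))*(3*x/2) = (-21 - 7*x)*(3*x/2) = 3*x*(-21 - 7*x)/2)
A(9)*(-9) = ((21/2)*9*(-3 - 1*9))*(-9) = ((21/2)*9*(-3 - 9))*(-9) = ((21/2)*9*(-12))*(-9) = -1134*(-9) = 10206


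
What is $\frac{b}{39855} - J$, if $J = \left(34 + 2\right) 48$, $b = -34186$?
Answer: $- \frac{68903626}{39855} \approx -1728.9$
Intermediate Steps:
$J = 1728$ ($J = 36 \cdot 48 = 1728$)
$\frac{b}{39855} - J = - \frac{34186}{39855} - 1728 = - \frac{68903626}{39855}$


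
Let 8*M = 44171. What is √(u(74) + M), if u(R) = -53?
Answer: √87494/4 ≈ 73.948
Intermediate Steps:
M = 44171/8 (M = (⅛)*44171 = 44171/8 ≈ 5521.4)
√(u(74) + M) = √(-53 + 44171/8) = √(43747/8) = √87494/4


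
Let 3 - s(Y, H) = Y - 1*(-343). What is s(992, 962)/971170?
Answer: -666/485585 ≈ -0.0013715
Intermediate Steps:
s(Y, H) = -340 - Y (s(Y, H) = 3 - (Y - 1*(-343)) = 3 - (Y + 343) = 3 - (343 + Y) = 3 + (-343 - Y) = -340 - Y)
s(992, 962)/971170 = (-340 - 1*992)/971170 = (-340 - 992)*(1/971170) = -1332*1/971170 = -666/485585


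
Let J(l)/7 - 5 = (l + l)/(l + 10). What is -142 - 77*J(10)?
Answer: -3376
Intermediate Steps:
J(l) = 35 + 14*l/(10 + l) (J(l) = 35 + 7*((l + l)/(l + 10)) = 35 + 7*((2*l)/(10 + l)) = 35 + 7*(2*l/(10 + l)) = 35 + 14*l/(10 + l))
-142 - 77*J(10) = -142 - 539*(50 + 7*10)/(10 + 10) = -142 - 539*(50 + 70)/20 = -142 - 539*120/20 = -142 - 77*42 = -142 - 3234 = -3376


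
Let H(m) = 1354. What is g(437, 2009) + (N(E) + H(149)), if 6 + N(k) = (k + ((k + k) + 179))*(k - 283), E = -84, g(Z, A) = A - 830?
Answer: 29318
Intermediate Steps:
g(Z, A) = -830 + A
N(k) = -6 + (-283 + k)*(179 + 3*k) (N(k) = -6 + (k + ((k + k) + 179))*(k - 283) = -6 + (k + (2*k + 179))*(-283 + k) = -6 + (k + (179 + 2*k))*(-283 + k) = -6 + (179 + 3*k)*(-283 + k) = -6 + (-283 + k)*(179 + 3*k))
g(437, 2009) + (N(E) + H(149)) = (-830 + 2009) + ((-50663 - 670*(-84) + 3*(-84)**2) + 1354) = 1179 + ((-50663 + 56280 + 3*7056) + 1354) = 1179 + ((-50663 + 56280 + 21168) + 1354) = 1179 + (26785 + 1354) = 1179 + 28139 = 29318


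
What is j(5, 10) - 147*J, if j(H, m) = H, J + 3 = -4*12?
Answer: 7502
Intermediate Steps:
J = -51 (J = -3 - 4*12 = -3 - 48 = -51)
j(5, 10) - 147*J = 5 - 147*(-51) = 5 + 7497 = 7502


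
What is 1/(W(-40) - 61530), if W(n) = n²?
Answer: -1/59930 ≈ -1.6686e-5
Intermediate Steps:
1/(W(-40) - 61530) = 1/((-40)² - 61530) = 1/(1600 - 61530) = 1/(-59930) = -1/59930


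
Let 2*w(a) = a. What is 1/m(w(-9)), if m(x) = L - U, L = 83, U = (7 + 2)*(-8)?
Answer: 1/155 ≈ 0.0064516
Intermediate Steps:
U = -72 (U = 9*(-8) = -72)
w(a) = a/2
m(x) = 155 (m(x) = 83 - 1*(-72) = 83 + 72 = 155)
1/m(w(-9)) = 1/155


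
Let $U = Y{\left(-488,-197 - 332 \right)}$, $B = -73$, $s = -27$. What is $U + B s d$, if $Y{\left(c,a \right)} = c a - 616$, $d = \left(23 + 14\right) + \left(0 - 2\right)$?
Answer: $326521$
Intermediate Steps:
$d = 35$ ($d = 37 + \left(0 - 2\right) = 37 - 2 = 35$)
$Y{\left(c,a \right)} = -616 + a c$ ($Y{\left(c,a \right)} = a c - 616 = -616 + a c$)
$U = 257536$ ($U = -616 + \left(-197 - 332\right) \left(-488\right) = -616 - -258152 = -616 + 258152 = 257536$)
$U + B s d = 257536 + \left(-73\right) \left(-27\right) 35 = 257536 + 1971 \cdot 35 = 257536 + 68985 = 326521$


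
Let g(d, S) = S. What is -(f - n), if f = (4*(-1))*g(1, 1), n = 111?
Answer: 115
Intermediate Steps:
f = -4 (f = (4*(-1))*1 = -4*1 = -4)
-(f - n) = -(-4 - 1*111) = -(-4 - 111) = -1*(-115) = 115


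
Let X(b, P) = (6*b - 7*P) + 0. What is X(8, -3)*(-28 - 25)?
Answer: -3657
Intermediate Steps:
X(b, P) = -7*P + 6*b (X(b, P) = (-7*P + 6*b) + 0 = -7*P + 6*b)
X(8, -3)*(-28 - 25) = (-7*(-3) + 6*8)*(-28 - 25) = (21 + 48)*(-53) = 69*(-53) = -3657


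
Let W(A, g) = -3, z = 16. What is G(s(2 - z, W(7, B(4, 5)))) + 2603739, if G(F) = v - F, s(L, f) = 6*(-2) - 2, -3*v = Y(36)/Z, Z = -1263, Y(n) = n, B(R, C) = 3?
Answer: 1096180017/421 ≈ 2.6038e+6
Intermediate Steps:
v = 4/421 (v = -12/(-1263) = -12*(-1)/1263 = -1/3*(-12/421) = 4/421 ≈ 0.0095012)
s(L, f) = -14 (s(L, f) = -12 - 2 = -14)
G(F) = 4/421 - F
G(s(2 - z, W(7, B(4, 5)))) + 2603739 = (4/421 - 1*(-14)) + 2603739 = (4/421 + 14) + 2603739 = 5898/421 + 2603739 = 1096180017/421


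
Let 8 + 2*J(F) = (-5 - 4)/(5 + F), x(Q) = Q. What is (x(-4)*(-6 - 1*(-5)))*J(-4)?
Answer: -34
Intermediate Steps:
J(F) = -4 - 9/(2*(5 + F)) (J(F) = -4 + ((-5 - 4)/(5 + F))/2 = -4 + (-9/(5 + F))/2 = -4 - 9/(2*(5 + F)))
(x(-4)*(-6 - 1*(-5)))*J(-4) = (-4*(-6 - 1*(-5)))*((-49 - 8*(-4))/(2*(5 - 4))) = (-4*(-6 + 5))*((½)*(-49 + 32)/1) = (-4*(-1))*((½)*1*(-17)) = 4*(-17/2) = -34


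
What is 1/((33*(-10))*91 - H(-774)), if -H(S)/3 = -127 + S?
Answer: -1/32733 ≈ -3.0550e-5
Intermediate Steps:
H(S) = 381 - 3*S (H(S) = -3*(-127 + S) = 381 - 3*S)
1/((33*(-10))*91 - H(-774)) = 1/((33*(-10))*91 - (381 - 3*(-774))) = 1/(-330*91 - (381 + 2322)) = 1/(-30030 - 1*2703) = 1/(-30030 - 2703) = 1/(-32733) = -1/32733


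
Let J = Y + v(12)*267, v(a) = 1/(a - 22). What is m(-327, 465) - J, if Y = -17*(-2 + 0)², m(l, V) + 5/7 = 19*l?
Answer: -428331/70 ≈ -6119.0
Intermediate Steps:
m(l, V) = -5/7 + 19*l
Y = -68 (Y = -17*(-2)² = -17*4 = -68)
v(a) = 1/(-22 + a)
J = -947/10 (J = -68 + 267/(-22 + 12) = -68 + 267/(-10) = -68 - ⅒*267 = -68 - 267/10 = -947/10 ≈ -94.700)
m(-327, 465) - J = (-5/7 + 19*(-327)) - 1*(-947/10) = (-5/7 - 6213) + 947/10 = -43496/7 + 947/10 = -428331/70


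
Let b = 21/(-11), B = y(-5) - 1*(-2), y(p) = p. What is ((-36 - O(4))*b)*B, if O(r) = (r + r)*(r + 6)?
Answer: -7308/11 ≈ -664.36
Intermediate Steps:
O(r) = 2*r*(6 + r) (O(r) = (2*r)*(6 + r) = 2*r*(6 + r))
B = -3 (B = -5 - 1*(-2) = -5 + 2 = -3)
b = -21/11 (b = 21*(-1/11) = -21/11 ≈ -1.9091)
((-36 - O(4))*b)*B = ((-36 - 2*4*(6 + 4))*(-21/11))*(-3) = ((-36 - 2*4*10)*(-21/11))*(-3) = ((-36 - 1*80)*(-21/11))*(-3) = ((-36 - 80)*(-21/11))*(-3) = -116*(-21/11)*(-3) = (2436/11)*(-3) = -7308/11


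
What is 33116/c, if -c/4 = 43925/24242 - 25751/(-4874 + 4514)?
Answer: -36125913240/320034371 ≈ -112.88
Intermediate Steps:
c = -320034371/1090890 (c = -4*(43925/24242 - 25751/(-4874 + 4514)) = -4*(43925*(1/24242) - 25751/(-360)) = -4*(43925/24242 - 25751*(-1/360)) = -4*(43925/24242 + 25751/360) = -4*320034371/4363560 = -320034371/1090890 ≈ -293.37)
33116/c = 33116/(-320034371/1090890) = 33116*(-1090890/320034371) = -36125913240/320034371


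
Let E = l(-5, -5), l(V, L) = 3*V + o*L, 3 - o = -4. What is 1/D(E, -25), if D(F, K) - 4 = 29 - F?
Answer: 1/83 ≈ 0.012048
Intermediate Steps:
o = 7 (o = 3 - 1*(-4) = 3 + 4 = 7)
l(V, L) = 3*V + 7*L
E = -50 (E = 3*(-5) + 7*(-5) = -15 - 35 = -50)
D(F, K) = 33 - F (D(F, K) = 4 + (29 - F) = 33 - F)
1/D(E, -25) = 1/(33 - 1*(-50)) = 1/(33 + 50) = 1/83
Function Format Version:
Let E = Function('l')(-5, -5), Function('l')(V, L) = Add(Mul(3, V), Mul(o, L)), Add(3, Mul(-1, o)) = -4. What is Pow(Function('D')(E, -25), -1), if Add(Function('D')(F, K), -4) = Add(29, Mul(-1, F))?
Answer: Rational(1, 83) ≈ 0.012048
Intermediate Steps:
o = 7 (o = Add(3, Mul(-1, -4)) = Add(3, 4) = 7)
Function('l')(V, L) = Add(Mul(3, V), Mul(7, L))
E = -50 (E = Add(Mul(3, -5), Mul(7, -5)) = Add(-15, -35) = -50)
Function('D')(F, K) = Add(33, Mul(-1, F)) (Function('D')(F, K) = Add(4, Add(29, Mul(-1, F))) = Add(33, Mul(-1, F)))
Pow(Function('D')(E, -25), -1) = Pow(Add(33, Mul(-1, -50)), -1) = Pow(Add(33, 50), -1) = Pow(83, -1) = Rational(1, 83)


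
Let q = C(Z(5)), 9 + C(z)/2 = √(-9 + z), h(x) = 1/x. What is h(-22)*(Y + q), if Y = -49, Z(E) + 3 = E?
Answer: 67/22 - I*√7/11 ≈ 3.0455 - 0.24052*I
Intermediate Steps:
Z(E) = -3 + E
C(z) = -18 + 2*√(-9 + z)
q = -18 + 2*I*√7 (q = -18 + 2*√(-9 + (-3 + 5)) = -18 + 2*√(-9 + 2) = -18 + 2*√(-7) = -18 + 2*(I*√7) = -18 + 2*I*√7 ≈ -18.0 + 5.2915*I)
h(-22)*(Y + q) = (-49 + (-18 + 2*I*√7))/(-22) = -(-67 + 2*I*√7)/22 = 67/22 - I*√7/11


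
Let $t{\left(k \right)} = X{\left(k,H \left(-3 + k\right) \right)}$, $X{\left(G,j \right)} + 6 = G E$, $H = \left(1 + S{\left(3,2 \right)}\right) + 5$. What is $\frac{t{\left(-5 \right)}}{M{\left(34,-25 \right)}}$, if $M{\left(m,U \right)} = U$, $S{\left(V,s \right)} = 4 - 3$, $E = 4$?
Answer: $\frac{26}{25} \approx 1.04$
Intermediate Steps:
$S{\left(V,s \right)} = 1$
$H = 7$ ($H = \left(1 + 1\right) + 5 = 2 + 5 = 7$)
$X{\left(G,j \right)} = -6 + 4 G$ ($X{\left(G,j \right)} = -6 + G 4 = -6 + 4 G$)
$t{\left(k \right)} = -6 + 4 k$
$\frac{t{\left(-5 \right)}}{M{\left(34,-25 \right)}} = \frac{-6 + 4 \left(-5\right)}{-25} = \left(-6 - 20\right) \left(- \frac{1}{25}\right) = \left(-26\right) \left(- \frac{1}{25}\right) = \frac{26}{25}$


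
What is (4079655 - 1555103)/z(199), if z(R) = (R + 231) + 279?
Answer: 2524552/709 ≈ 3560.7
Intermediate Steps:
z(R) = 510 + R (z(R) = (231 + R) + 279 = 510 + R)
(4079655 - 1555103)/z(199) = (4079655 - 1555103)/(510 + 199) = 2524552/709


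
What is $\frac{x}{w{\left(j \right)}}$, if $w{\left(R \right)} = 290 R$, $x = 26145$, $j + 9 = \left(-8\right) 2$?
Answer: $- \frac{5229}{1450} \approx -3.6062$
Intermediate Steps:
$j = -25$ ($j = -9 - 16 = -25$)
$\frac{x}{w{\left(j \right)}} = \frac{26145}{290 \left(-25\right)} = \frac{26145}{-7250} = 26145 \left(- \frac{1}{7250}\right) = - \frac{5229}{1450}$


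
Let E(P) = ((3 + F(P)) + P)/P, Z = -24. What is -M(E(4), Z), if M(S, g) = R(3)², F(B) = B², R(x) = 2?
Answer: -4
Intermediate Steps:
E(P) = (3 + P + P²)/P (E(P) = ((3 + P²) + P)/P = (3 + P + P²)/P)
M(S, g) = 4 (M(S, g) = 2² = 4)
-M(E(4), Z) = -1*4 = -4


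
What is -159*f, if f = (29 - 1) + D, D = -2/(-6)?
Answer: -4505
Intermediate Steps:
D = ⅓ (D = -2*(-⅙) = ⅓ ≈ 0.33333)
f = 85/3 (f = (29 - 1) + ⅓ = 28 + ⅓ = 85/3 ≈ 28.333)
-159*f = -159*85/3 = -4505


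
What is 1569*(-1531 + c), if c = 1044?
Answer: -764103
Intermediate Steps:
1569*(-1531 + c) = 1569*(-1531 + 1044) = 1569*(-487) = -764103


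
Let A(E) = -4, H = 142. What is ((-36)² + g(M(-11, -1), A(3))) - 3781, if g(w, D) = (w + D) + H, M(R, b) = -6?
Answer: -2353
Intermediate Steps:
g(w, D) = 142 + D + w (g(w, D) = (w + D) + 142 = (D + w) + 142 = 142 + D + w)
((-36)² + g(M(-11, -1), A(3))) - 3781 = ((-36)² + (142 - 4 - 6)) - 3781 = (1296 + 132) - 3781 = 1428 - 3781 = -2353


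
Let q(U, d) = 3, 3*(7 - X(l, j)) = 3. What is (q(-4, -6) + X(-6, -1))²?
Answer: 81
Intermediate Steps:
X(l, j) = 6 (X(l, j) = 7 - ⅓*3 = 7 - 1 = 6)
(q(-4, -6) + X(-6, -1))² = (3 + 6)² = 9² = 81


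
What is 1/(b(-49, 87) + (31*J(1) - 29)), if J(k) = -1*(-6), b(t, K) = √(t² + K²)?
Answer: 157/14679 - √9970/14679 ≈ 0.0038933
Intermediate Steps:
b(t, K) = √(K² + t²)
J(k) = 6
1/(b(-49, 87) + (31*J(1) - 29)) = 1/(√(87² + (-49)²) + (31*6 - 29)) = 1/(√(7569 + 2401) + (186 - 29)) = 1/(√9970 + 157) = 1/(157 + √9970)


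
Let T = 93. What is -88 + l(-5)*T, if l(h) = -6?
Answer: -646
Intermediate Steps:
-88 + l(-5)*T = -88 - 6*93 = -88 - 558 = -646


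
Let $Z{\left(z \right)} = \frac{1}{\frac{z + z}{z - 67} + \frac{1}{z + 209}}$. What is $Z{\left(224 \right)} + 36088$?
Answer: $\frac{7006228389}{194141} \approx 36088.0$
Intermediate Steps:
$Z{\left(z \right)} = \frac{1}{\frac{1}{209 + z} + \frac{2 z}{-67 + z}}$ ($Z{\left(z \right)} = \frac{1}{\frac{2 z}{z + \left(-78 + 11\right)} + \frac{1}{209 + z}} = \frac{1}{\frac{2 z}{z - 67} + \frac{1}{209 + z}} = \frac{1}{\frac{2 z}{-67 + z} + \frac{1}{209 + z}} = \frac{1}{\frac{1}{209 + z} + \frac{2 z}{-67 + z}}$)
$Z{\left(224 \right)} + 36088 = \frac{-14003 + 224^{2} + 142 \cdot 224}{-67 + 2 \cdot 224^{2} + 419 \cdot 224} + 36088 = \frac{-14003 + 50176 + 31808}{-67 + 2 \cdot 50176 + 93856} + 36088 = \frac{1}{-67 + 100352 + 93856} \cdot 67981 + 36088 = \frac{1}{194141} \cdot 67981 + 36088 = \frac{67981}{194141} + 36088 = \frac{7006228389}{194141}$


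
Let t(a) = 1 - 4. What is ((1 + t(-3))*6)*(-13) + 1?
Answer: 157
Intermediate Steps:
t(a) = -3
((1 + t(-3))*6)*(-13) + 1 = ((1 - 3)*6)*(-13) + 1 = -2*6*(-13) + 1 = -12*(-13) + 1 = 156 + 1 = 157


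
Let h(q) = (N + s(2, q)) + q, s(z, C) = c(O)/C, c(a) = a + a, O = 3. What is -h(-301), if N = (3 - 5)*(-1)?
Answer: 90005/301 ≈ 299.02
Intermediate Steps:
N = 2 (N = -2*(-1) = 2)
c(a) = 2*a
s(z, C) = 6/C (s(z, C) = (2*3)/C = 6/C)
h(q) = 2 + q + 6/q (h(q) = (2 + 6/q) + q = 2 + q + 6/q)
-h(-301) = -(2 - 301 + 6/(-301)) = -(2 - 301 + 6*(-1/301)) = -(2 - 301 - 6/301) = -1*(-90005/301) = 90005/301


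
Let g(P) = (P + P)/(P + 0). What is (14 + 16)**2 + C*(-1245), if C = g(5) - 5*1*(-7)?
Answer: -45165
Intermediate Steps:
g(P) = 2 (g(P) = (2*P)/P = 2)
C = 37 (C = 2 - 5*1*(-7) = 2 - 5*(-7) = 2 + 35 = 37)
(14 + 16)**2 + C*(-1245) = (14 + 16)**2 + 37*(-1245) = 30**2 - 46065 = 900 - 46065 = -45165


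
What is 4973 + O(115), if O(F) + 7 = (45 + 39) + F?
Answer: 5165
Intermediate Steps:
O(F) = 77 + F (O(F) = -7 + ((45 + 39) + F) = -7 + (84 + F) = 77 + F)
4973 + O(115) = 4973 + (77 + 115) = 4973 + 192 = 5165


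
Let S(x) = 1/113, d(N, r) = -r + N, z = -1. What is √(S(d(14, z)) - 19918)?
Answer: I*√254332829/113 ≈ 141.13*I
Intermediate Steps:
d(N, r) = N - r
S(x) = 1/113
√(S(d(14, z)) - 19918) = √(1/113 - 19918) = √(-2250733/113) = I*√254332829/113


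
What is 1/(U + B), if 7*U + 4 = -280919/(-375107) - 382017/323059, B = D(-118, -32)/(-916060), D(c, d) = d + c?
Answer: -1653335973237718/1046903985460005 ≈ -1.5793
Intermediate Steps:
D(c, d) = c + d
B = 15/91606 (B = (-118 - 32)/(-916060) = -150*(-1/916060) = 15/91606 ≈ 0.00016374)
U = -11431289550/18048337153 (U = -4/7 + (-280919/(-375107) - 382017/323059)/7 = -4/7 + (-280919*(-1/375107) - 382017*1/323059)/7 = -4/7 + (5977/7981 - 382017/323059)/7 = -4/7 + (1/7)*(-1117954034/2578333879) = -4/7 - 1117954034/18048337153 = -11431289550/18048337153 ≈ -0.63337)
1/(U + B) = 1/(-11431289550/18048337153 + 15/91606) = 1/(-1046903985460005/1653335973237718) = -1653335973237718/1046903985460005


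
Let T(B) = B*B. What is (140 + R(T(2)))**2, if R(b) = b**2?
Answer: 24336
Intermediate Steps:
T(B) = B**2
(140 + R(T(2)))**2 = (140 + (2**2)**2)**2 = (140 + 4**2)**2 = (140 + 16)**2 = 156**2 = 24336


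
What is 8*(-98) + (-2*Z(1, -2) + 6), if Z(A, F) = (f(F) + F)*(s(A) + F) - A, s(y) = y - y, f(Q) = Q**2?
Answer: -768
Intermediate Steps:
s(y) = 0
Z(A, F) = -A + F*(F + F**2) (Z(A, F) = (F**2 + F)*(0 + F) - A = (F + F**2)*F - A = F*(F + F**2) - A = -A + F*(F + F**2))
8*(-98) + (-2*Z(1, -2) + 6) = 8*(-98) + (-2*((-2)**2 + (-2)**3 - 1*1) + 6) = -784 + (-2*(4 - 8 - 1) + 6) = -784 + (-2*(-5) + 6) = -784 + (10 + 6) = -784 + 16 = -768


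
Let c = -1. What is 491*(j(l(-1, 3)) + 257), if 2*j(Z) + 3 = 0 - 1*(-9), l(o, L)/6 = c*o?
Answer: 127660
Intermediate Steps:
l(o, L) = -6*o (l(o, L) = 6*(-o) = -6*o)
j(Z) = 3 (j(Z) = -3/2 + (0 - 1*(-9))/2 = -3/2 + (0 + 9)/2 = -3/2 + (½)*9 = -3/2 + 9/2 = 3)
491*(j(l(-1, 3)) + 257) = 491*(3 + 257) = 491*260 = 127660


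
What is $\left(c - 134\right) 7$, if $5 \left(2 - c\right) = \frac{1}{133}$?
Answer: $- \frac{87781}{95} \approx -924.01$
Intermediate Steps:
$c = \frac{1329}{665}$ ($c = 2 - \frac{1}{5 \cdot 133} = 2 - \frac{1}{665} = \frac{1329}{665} \approx 1.9985$)
$\left(c - 134\right) 7 = \left(\frac{1329}{665} - 134\right) 7 = \left(- \frac{87781}{665}\right) 7 = - \frac{87781}{95}$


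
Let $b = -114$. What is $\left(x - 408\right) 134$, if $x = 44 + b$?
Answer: $-64052$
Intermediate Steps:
$x = -70$ ($x = 44 - 114 = -70$)
$\left(x - 408\right) 134 = \left(-70 - 408\right) 134 = \left(-478\right) 134 = -64052$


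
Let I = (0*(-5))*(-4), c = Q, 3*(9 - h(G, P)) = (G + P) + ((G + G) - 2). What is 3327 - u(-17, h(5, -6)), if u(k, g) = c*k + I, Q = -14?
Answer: 3089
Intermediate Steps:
h(G, P) = 29/3 - G - P/3 (h(G, P) = 9 - ((G + P) + ((G + G) - 2))/3 = 9 - ((G + P) + (2*G - 2))/3 = 9 - ((G + P) + (-2 + 2*G))/3 = 9 - (-2 + P + 3*G)/3 = 9 + (⅔ - G - P/3) = 29/3 - G - P/3)
c = -14
I = 0 (I = 0*(-4) = 0)
u(k, g) = -14*k (u(k, g) = -14*k + 0 = -14*k)
3327 - u(-17, h(5, -6)) = 3327 - (-14)*(-17) = 3327 - 1*238 = 3327 - 238 = 3089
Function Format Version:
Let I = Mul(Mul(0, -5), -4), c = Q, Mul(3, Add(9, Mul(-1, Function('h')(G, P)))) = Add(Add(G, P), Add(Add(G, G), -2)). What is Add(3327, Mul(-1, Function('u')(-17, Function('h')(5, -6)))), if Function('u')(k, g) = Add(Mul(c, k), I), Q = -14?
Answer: 3089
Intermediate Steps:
Function('h')(G, P) = Add(Rational(29, 3), Mul(-1, G), Mul(Rational(-1, 3), P)) (Function('h')(G, P) = Add(9, Mul(Rational(-1, 3), Add(Add(G, P), Add(Add(G, G), -2)))) = Add(9, Mul(Rational(-1, 3), Add(Add(G, P), Add(Mul(2, G), -2)))) = Add(9, Mul(Rational(-1, 3), Add(Add(G, P), Add(-2, Mul(2, G))))) = Add(9, Mul(Rational(-1, 3), Add(-2, P, Mul(3, G)))) = Add(9, Add(Rational(2, 3), Mul(-1, G), Mul(Rational(-1, 3), P))) = Add(Rational(29, 3), Mul(-1, G), Mul(Rational(-1, 3), P)))
c = -14
I = 0 (I = Mul(0, -4) = 0)
Function('u')(k, g) = Mul(-14, k) (Function('u')(k, g) = Add(Mul(-14, k), 0) = Mul(-14, k))
Add(3327, Mul(-1, Function('u')(-17, Function('h')(5, -6)))) = Add(3327, Mul(-1, Mul(-14, -17))) = Add(3327, Mul(-1, 238)) = Add(3327, -238) = 3089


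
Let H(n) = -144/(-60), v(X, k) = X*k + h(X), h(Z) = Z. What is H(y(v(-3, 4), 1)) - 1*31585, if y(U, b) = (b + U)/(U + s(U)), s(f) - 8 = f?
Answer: -157913/5 ≈ -31583.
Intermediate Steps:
v(X, k) = X + X*k (v(X, k) = X*k + X = X + X*k)
s(f) = 8 + f
y(U, b) = (U + b)/(8 + 2*U) (y(U, b) = (b + U)/(U + (8 + U)) = (U + b)/(8 + 2*U))
H(n) = 12/5 (H(n) = -144*(-1/60) = 12/5)
H(y(v(-3, 4), 1)) - 1*31585 = 12/5 - 1*31585 = 12/5 - 31585 = -157913/5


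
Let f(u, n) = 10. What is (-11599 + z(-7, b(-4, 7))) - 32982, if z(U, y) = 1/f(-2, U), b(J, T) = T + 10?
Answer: -445809/10 ≈ -44581.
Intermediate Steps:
b(J, T) = 10 + T
z(U, y) = 1/10
(-11599 + z(-7, b(-4, 7))) - 32982 = (-11599 + 1/10) - 32982 = -115989/10 - 32982 = -445809/10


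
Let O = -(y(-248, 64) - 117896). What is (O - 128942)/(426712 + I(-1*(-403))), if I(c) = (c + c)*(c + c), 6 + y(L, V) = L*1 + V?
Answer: -2714/269087 ≈ -0.010086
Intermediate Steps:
y(L, V) = -6 + L + V (y(L, V) = -6 + (L*1 + V) = -6 + (L + V) = -6 + L + V)
I(c) = 4*c² (I(c) = (2*c)*(2*c) = 4*c²)
O = 118086 (O = -((-6 - 248 + 64) - 117896) = -(-190 - 117896) = -1*(-118086) = 118086)
(O - 128942)/(426712 + I(-1*(-403))) = (118086 - 128942)/(426712 + 4*(-1*(-403))²) = -10856/(426712 + 4*403²) = -10856/(426712 + 4*162409) = -10856/(426712 + 649636) = -10856/1076348 = -10856*1/1076348 = -2714/269087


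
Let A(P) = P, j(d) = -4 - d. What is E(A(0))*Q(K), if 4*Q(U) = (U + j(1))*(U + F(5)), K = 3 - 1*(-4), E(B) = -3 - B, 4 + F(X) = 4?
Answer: -21/2 ≈ -10.500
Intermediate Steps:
F(X) = 0 (F(X) = -4 + 4 = 0)
K = 7 (K = 3 + 4 = 7)
Q(U) = U*(-5 + U)/4 (Q(U) = ((U + (-4 - 1*1))*(U + 0))/4 = ((U + (-4 - 1))*U)/4 = ((U - 5)*U)/4 = ((-5 + U)*U)/4 = (U*(-5 + U))/4 = U*(-5 + U)/4)
E(A(0))*Q(K) = (-3 - 1*0)*((1/4)*7*(-5 + 7)) = (-3 + 0)*((1/4)*7*2) = -3*7/2 = -21/2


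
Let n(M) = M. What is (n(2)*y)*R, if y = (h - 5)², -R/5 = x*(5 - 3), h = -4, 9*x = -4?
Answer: 720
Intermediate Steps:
x = -4/9 (x = (⅑)*(-4) = -4/9 ≈ -0.44444)
R = 40/9 (R = -(-20)*(5 - 3)/9 = -(-20)*2/9 = -5*(-8/9) = 40/9 ≈ 4.4444)
y = 81 (y = (-4 - 5)² = (-9)² = 81)
(n(2)*y)*R = (2*81)*(40/9) = 162*(40/9) = 720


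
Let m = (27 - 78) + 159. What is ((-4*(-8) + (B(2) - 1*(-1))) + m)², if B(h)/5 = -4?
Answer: 14641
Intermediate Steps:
B(h) = -20 (B(h) = 5*(-4) = -20)
m = 108 (m = -51 + 159 = 108)
((-4*(-8) + (B(2) - 1*(-1))) + m)² = ((-4*(-8) + (-20 - 1*(-1))) + 108)² = ((32 + (-20 + 1)) + 108)² = ((32 - 19) + 108)² = (13 + 108)² = 121² = 14641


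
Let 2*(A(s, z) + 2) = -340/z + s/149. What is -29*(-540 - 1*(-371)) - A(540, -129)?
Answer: 94180403/19221 ≈ 4899.9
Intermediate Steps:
A(s, z) = -2 - 170/z + s/298 (A(s, z) = -2 + (-340/z + s/149)/2 = -2 + (-170/z + s/298) = -2 - 170/z + s/298)
-29*(-540 - 1*(-371)) - A(540, -129) = -29*(-540 - 1*(-371)) - (-2 - 170/(-129) + (1/298)*540) = -29*(-540 + 371) - (-2 - 170*(-1/129) + 270/149) = -29*(-169) - (-2 + 170/129 + 270/149) = 4901 - 1*21718/19221 = 4901 - 21718/19221 = 94180403/19221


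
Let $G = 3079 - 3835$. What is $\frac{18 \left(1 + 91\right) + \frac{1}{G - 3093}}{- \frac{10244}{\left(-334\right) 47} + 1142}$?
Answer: $\frac{50029078607}{34520449320} \approx 1.4493$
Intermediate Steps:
$G = -756$ ($G = 3079 - 3835 = -756$)
$\frac{18 \left(1 + 91\right) + \frac{1}{G - 3093}}{- \frac{10244}{\left(-334\right) 47} + 1142} = \frac{18 \left(1 + 91\right) + \frac{1}{-756 - 3093}}{- \frac{10244}{\left(-334\right) 47} + 1142} = \frac{18 \cdot 92 + \frac{1}{-3849}}{- \frac{10244}{-15698} + 1142} = \frac{1656 - \frac{1}{3849}}{\left(-10244\right) \left(- \frac{1}{15698}\right) + 1142} = \frac{6373943}{3849 \left(\frac{5122}{7849} + 1142\right)} = \frac{6373943}{3849 \cdot \frac{8968680}{7849}} = \frac{6373943}{3849} \cdot \frac{7849}{8968680} = \frac{50029078607}{34520449320}$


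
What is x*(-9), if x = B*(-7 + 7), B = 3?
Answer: 0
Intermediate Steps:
x = 0 (x = 3*(-7 + 7) = 3*0 = 0)
x*(-9) = 0*(-9) = 0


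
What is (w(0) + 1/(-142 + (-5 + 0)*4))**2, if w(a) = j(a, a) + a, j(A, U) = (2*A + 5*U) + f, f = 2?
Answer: 104329/26244 ≈ 3.9753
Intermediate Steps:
j(A, U) = 2 + 2*A + 5*U (j(A, U) = (2*A + 5*U) + 2 = 2 + 2*A + 5*U)
w(a) = 2 + 8*a (w(a) = (2 + 2*a + 5*a) + a = (2 + 7*a) + a = 2 + 8*a)
(w(0) + 1/(-142 + (-5 + 0)*4))**2 = ((2 + 8*0) + 1/(-142 + (-5 + 0)*4))**2 = ((2 + 0) + 1/(-142 - 5*4))**2 = (2 + 1/(-142 - 20))**2 = (2 + 1/(-162))**2 = (2 - 1/162)**2 = (323/162)**2 = 104329/26244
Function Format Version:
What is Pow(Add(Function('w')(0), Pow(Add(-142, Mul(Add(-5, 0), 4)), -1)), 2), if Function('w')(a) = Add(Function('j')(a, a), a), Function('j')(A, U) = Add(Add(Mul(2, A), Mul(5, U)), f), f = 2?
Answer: Rational(104329, 26244) ≈ 3.9753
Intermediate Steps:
Function('j')(A, U) = Add(2, Mul(2, A), Mul(5, U)) (Function('j')(A, U) = Add(Add(Mul(2, A), Mul(5, U)), 2) = Add(2, Mul(2, A), Mul(5, U)))
Function('w')(a) = Add(2, Mul(8, a)) (Function('w')(a) = Add(Add(2, Mul(2, a), Mul(5, a)), a) = Add(Add(2, Mul(7, a)), a) = Add(2, Mul(8, a)))
Pow(Add(Function('w')(0), Pow(Add(-142, Mul(Add(-5, 0), 4)), -1)), 2) = Pow(Add(Add(2, Mul(8, 0)), Pow(Add(-142, Mul(Add(-5, 0), 4)), -1)), 2) = Pow(Add(Add(2, 0), Pow(Add(-142, Mul(-5, 4)), -1)), 2) = Pow(Add(2, Pow(Add(-142, -20), -1)), 2) = Pow(Add(2, Pow(-162, -1)), 2) = Pow(Add(2, Rational(-1, 162)), 2) = Pow(Rational(323, 162), 2) = Rational(104329, 26244)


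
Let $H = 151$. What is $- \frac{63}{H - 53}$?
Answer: $- \frac{9}{14} \approx -0.64286$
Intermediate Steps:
$- \frac{63}{H - 53} = - \frac{63}{151 - 53} = - \frac{63}{98} = \left(-63\right) \frac{1}{98} = - \frac{9}{14}$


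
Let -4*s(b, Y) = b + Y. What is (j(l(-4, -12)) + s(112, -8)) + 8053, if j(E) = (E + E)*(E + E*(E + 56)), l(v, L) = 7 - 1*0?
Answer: 14299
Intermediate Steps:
l(v, L) = 7 (l(v, L) = 7 + 0 = 7)
s(b, Y) = -Y/4 - b/4 (s(b, Y) = -(b + Y)/4 = -(Y + b)/4 = -Y/4 - b/4)
j(E) = 2*E*(E + E*(56 + E)) (j(E) = (2*E)*(E + E*(56 + E)) = 2*E*(E + E*(56 + E)))
(j(l(-4, -12)) + s(112, -8)) + 8053 = (2*7**2*(57 + 7) + (-1/4*(-8) - 1/4*112)) + 8053 = (2*49*64 + (2 - 28)) + 8053 = (6272 - 26) + 8053 = 6246 + 8053 = 14299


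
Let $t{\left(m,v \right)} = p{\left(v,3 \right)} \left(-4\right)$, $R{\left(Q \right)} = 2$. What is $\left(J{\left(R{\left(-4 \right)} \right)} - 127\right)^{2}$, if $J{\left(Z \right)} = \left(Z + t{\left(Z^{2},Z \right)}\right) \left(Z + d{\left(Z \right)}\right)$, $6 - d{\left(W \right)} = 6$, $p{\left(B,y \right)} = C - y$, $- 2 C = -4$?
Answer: $13225$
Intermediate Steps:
$C = 2$ ($C = \left(- \frac{1}{2}\right) \left(-4\right) = 2$)
$p{\left(B,y \right)} = 2 - y$
$d{\left(W \right)} = 0$ ($d{\left(W \right)} = 6 - 6 = 0$)
$t{\left(m,v \right)} = 4$ ($t{\left(m,v \right)} = \left(2 - 3\right) \left(-4\right) = \left(-1\right) \left(-4\right) = 4$)
$J{\left(Z \right)} = Z \left(4 + Z\right)$ ($J{\left(Z \right)} = \left(Z + 4\right) \left(Z + 0\right) = \left(4 + Z\right) Z = Z \left(4 + Z\right)$)
$\left(J{\left(R{\left(-4 \right)} \right)} - 127\right)^{2} = \left(2 \left(4 + 2\right) - 127\right)^{2} = \left(2 \cdot 6 - 127\right)^{2} = \left(12 - 127\right)^{2} = \left(-115\right)^{2} = 13225$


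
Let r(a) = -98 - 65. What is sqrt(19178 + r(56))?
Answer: sqrt(19015) ≈ 137.89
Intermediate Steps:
r(a) = -163
sqrt(19178 + r(56)) = sqrt(19178 - 163) = sqrt(19015)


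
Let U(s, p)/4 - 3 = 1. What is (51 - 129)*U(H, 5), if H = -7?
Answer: -1248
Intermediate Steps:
U(s, p) = 16 (U(s, p) = 12 + 4*1 = 12 + 4 = 16)
(51 - 129)*U(H, 5) = (51 - 129)*16 = -78*16 = -1248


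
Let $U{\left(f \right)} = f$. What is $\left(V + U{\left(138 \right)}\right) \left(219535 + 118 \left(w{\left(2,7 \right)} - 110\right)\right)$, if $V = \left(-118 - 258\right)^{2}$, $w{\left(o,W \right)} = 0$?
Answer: $29230424270$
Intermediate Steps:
$V = 141376$ ($V = \left(-376\right)^{2} = 141376$)
$\left(V + U{\left(138 \right)}\right) \left(219535 + 118 \left(w{\left(2,7 \right)} - 110\right)\right) = \left(141376 + 138\right) \left(219535 + 118 \left(0 - 110\right)\right) = 141514 \left(219535 + 118 \left(-110\right)\right) = 141514 \left(219535 - 12980\right) = 141514 \cdot 206555 = 29230424270$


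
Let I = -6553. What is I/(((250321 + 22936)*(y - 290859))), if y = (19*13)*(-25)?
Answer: 6553/81166619738 ≈ 8.0735e-8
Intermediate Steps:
y = -6175 (y = 247*(-25) = -6175)
I/(((250321 + 22936)*(y - 290859))) = -6553*1/((-6175 - 290859)*(250321 + 22936)) = -6553/(273257*(-297034)) = -6553/(-81166619738) = -6553*(-1/81166619738) = 6553/81166619738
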